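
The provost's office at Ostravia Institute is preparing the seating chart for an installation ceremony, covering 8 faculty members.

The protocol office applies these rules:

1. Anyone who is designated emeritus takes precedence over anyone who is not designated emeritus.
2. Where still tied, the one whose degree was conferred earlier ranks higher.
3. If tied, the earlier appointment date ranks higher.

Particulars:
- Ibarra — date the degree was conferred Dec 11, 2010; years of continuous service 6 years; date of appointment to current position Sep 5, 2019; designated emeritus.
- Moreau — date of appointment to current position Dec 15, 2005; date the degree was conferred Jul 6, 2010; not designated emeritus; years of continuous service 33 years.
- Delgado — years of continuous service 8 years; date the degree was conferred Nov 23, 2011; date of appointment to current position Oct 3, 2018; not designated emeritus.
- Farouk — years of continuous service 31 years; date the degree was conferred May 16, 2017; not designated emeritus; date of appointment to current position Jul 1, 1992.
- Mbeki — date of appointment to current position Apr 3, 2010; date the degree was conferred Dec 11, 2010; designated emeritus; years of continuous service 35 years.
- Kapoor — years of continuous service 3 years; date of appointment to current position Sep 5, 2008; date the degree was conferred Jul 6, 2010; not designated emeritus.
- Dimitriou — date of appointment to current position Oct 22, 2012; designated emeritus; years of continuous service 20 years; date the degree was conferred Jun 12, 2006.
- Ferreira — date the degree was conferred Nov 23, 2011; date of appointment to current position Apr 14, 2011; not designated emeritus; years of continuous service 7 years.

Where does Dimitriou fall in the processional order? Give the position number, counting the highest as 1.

By the first rule: Dimitriou, Mbeki and Ibarra (each designated emeritus); then Moreau, Kapoor, Ferreira, Delgado and Farouk (each not designated emeritus).
Among Dimitriou, Mbeki and Ibarra, by date the degree was conferred (earlier first): Dimitriou (Jun 12, 2006) before Mbeki and Ibarra (Dec 11, 2010).
Among Mbeki and Ibarra, by date of appointment to current position (earlier first): Mbeki (Apr 3, 2010) before Ibarra (Sep 5, 2019).
Among Moreau, Kapoor, Ferreira, Delgado and Farouk, by date the degree was conferred (earlier first): Moreau and Kapoor (Jul 6, 2010) before Ferreira and Delgado (Nov 23, 2011) before Farouk (May 16, 2017).
Among Moreau and Kapoor, by date of appointment to current position (earlier first): Moreau (Dec 15, 2005) before Kapoor (Sep 5, 2008).
Among Ferreira and Delgado, by date of appointment to current position (earlier first): Ferreira (Apr 14, 2011) before Delgado (Oct 3, 2018).
Order: Dimitriou, Mbeki, Ibarra, Moreau, Kapoor, Ferreira, Delgado, Farouk. So position 1.

1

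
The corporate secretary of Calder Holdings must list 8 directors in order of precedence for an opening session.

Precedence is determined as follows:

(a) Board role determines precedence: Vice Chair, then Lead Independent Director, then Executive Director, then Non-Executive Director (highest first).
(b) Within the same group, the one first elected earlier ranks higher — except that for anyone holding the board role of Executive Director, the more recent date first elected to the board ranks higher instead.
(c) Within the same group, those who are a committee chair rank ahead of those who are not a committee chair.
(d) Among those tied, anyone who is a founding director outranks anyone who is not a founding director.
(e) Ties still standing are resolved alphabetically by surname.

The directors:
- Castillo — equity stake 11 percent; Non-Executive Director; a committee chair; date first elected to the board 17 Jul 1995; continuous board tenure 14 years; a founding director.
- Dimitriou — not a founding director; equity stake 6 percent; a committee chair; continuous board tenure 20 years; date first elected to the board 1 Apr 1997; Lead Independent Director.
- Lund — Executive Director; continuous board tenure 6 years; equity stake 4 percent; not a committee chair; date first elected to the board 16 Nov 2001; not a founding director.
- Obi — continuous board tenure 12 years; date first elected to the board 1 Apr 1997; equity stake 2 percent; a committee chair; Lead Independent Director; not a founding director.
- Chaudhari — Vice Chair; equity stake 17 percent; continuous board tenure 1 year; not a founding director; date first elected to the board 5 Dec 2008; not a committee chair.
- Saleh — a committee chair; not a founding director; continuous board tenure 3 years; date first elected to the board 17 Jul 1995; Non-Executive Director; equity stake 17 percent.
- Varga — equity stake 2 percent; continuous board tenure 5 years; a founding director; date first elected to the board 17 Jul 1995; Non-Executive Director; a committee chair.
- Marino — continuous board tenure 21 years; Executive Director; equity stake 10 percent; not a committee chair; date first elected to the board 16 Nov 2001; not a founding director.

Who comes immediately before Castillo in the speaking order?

Marino

By board role: Chaudhari (Vice Chair); then Dimitriou and Obi (Lead Independent Director); then Lund and Marino (Executive Director); then Castillo, Varga and Saleh (Non-Executive Director).
Dimitriou and Obi both have date first elected to the board 1 Apr 1997, so the next rule applies.
Dimitriou and Obi are each a committee chair, so the next rule applies.
Dimitriou and Obi are each not a founding director, so the next rule applies.
Among Dimitriou and Obi, alphabetically by surname: Dimitriou before Obi.
Lund and Marino both have date first elected to the board 16 Nov 2001, so the next rule applies.
Lund and Marino are each not a committee chair, so the next rule applies.
Lund and Marino are each not a founding director, so the next rule applies.
Among Lund and Marino, alphabetically by surname: Lund before Marino.
Castillo, Varga and Saleh all have date first elected to the board 17 Jul 1995, so the next rule applies.
Castillo, Varga and Saleh are each a committee chair, so the next rule applies.
Among Castillo, Varga and Saleh, a founding director before not a founding director: Castillo and Varga (a founding director) before Saleh (not a founding director).
Among Castillo and Varga, alphabetically by surname: Castillo before Varga.
Order: Chaudhari, Dimitriou, Obi, Lund, Marino, Castillo, Varga, Saleh.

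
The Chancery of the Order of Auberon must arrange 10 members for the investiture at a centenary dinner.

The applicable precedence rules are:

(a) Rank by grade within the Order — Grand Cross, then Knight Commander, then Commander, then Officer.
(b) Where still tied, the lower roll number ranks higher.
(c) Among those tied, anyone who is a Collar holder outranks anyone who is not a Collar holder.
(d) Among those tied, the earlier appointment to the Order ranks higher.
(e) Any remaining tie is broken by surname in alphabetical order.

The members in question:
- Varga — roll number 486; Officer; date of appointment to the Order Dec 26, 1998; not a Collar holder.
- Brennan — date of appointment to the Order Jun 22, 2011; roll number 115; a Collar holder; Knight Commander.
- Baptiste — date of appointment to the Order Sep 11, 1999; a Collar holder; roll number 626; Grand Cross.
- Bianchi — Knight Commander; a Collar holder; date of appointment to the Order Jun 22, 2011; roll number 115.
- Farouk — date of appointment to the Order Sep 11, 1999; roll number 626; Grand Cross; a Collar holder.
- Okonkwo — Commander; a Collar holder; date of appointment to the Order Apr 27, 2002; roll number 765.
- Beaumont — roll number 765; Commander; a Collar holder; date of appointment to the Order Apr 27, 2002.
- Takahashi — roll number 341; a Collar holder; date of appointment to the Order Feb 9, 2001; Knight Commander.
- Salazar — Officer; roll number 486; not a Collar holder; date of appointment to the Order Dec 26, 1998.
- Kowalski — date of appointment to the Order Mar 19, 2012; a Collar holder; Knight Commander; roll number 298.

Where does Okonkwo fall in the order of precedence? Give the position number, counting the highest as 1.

By grade within the Order: Baptiste and Farouk (Grand Cross); then Bianchi, Brennan, Kowalski and Takahashi (Knight Commander); then Beaumont and Okonkwo (Commander); then Salazar and Varga (Officer).
Baptiste and Farouk both have roll number 626, so the next rule applies.
Baptiste and Farouk are each a Collar holder, so the next rule applies.
Baptiste and Farouk both have date of appointment to the Order Sep 11, 1999, so the next rule applies.
Among Baptiste and Farouk, alphabetically by surname: Baptiste before Farouk.
Among Bianchi, Brennan, Kowalski and Takahashi, by roll number (lower first): Bianchi and Brennan (115) before Kowalski (298) before Takahashi (341).
Bianchi and Brennan are each a Collar holder, so the next rule applies.
Bianchi and Brennan both have date of appointment to the Order Jun 22, 2011, so the next rule applies.
Among Bianchi and Brennan, alphabetically by surname: Bianchi before Brennan.
Beaumont and Okonkwo both have roll number 765, so the next rule applies.
Beaumont and Okonkwo are each a Collar holder, so the next rule applies.
Beaumont and Okonkwo both have date of appointment to the Order Apr 27, 2002, so the next rule applies.
Among Beaumont and Okonkwo, alphabetically by surname: Beaumont before Okonkwo.
Salazar and Varga both have roll number 486, so the next rule applies.
Salazar and Varga are each not a Collar holder, so the next rule applies.
Salazar and Varga both have date of appointment to the Order Dec 26, 1998, so the next rule applies.
Among Salazar and Varga, alphabetically by surname: Salazar before Varga.
Order: Baptiste, Farouk, Bianchi, Brennan, Kowalski, Takahashi, Beaumont, Okonkwo, Salazar, Varga. So position 8.

8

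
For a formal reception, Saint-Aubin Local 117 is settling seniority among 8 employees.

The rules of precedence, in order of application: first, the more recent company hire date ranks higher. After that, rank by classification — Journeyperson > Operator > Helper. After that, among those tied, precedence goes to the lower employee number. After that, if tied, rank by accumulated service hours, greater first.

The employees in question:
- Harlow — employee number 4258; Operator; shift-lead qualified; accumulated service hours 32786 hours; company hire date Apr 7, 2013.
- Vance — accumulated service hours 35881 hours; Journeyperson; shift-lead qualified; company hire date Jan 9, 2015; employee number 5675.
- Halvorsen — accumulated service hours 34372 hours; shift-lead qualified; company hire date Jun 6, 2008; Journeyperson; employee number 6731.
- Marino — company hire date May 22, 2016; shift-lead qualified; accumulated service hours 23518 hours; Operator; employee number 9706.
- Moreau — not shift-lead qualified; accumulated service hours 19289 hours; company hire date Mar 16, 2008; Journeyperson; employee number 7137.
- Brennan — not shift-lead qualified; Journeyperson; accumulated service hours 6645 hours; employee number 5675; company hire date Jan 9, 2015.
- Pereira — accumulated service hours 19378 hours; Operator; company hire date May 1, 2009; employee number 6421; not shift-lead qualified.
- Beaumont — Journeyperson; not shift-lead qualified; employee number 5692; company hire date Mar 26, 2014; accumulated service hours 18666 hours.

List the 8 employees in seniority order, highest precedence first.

Marino, Vance, Brennan, Beaumont, Harlow, Pereira, Halvorsen, Moreau

By company hire date (later first): Marino (May 22, 2016); then Vance and Brennan (both Jan 9, 2015); then Beaumont (Mar 26, 2014); then Harlow (Apr 7, 2013); then Pereira (May 1, 2009); then Halvorsen (Jun 6, 2008); then Moreau (Mar 16, 2008).
Vance and Brennan are each Journeyperson, so the next rule applies.
Vance and Brennan both have employee number 5675, so the next rule applies.
Among Vance and Brennan, by accumulated service hours (higher first): Vance (35881 hours) before Brennan (6645 hours).
Full order: Marino, Vance, Brennan, Beaumont, Harlow, Pereira, Halvorsen, Moreau.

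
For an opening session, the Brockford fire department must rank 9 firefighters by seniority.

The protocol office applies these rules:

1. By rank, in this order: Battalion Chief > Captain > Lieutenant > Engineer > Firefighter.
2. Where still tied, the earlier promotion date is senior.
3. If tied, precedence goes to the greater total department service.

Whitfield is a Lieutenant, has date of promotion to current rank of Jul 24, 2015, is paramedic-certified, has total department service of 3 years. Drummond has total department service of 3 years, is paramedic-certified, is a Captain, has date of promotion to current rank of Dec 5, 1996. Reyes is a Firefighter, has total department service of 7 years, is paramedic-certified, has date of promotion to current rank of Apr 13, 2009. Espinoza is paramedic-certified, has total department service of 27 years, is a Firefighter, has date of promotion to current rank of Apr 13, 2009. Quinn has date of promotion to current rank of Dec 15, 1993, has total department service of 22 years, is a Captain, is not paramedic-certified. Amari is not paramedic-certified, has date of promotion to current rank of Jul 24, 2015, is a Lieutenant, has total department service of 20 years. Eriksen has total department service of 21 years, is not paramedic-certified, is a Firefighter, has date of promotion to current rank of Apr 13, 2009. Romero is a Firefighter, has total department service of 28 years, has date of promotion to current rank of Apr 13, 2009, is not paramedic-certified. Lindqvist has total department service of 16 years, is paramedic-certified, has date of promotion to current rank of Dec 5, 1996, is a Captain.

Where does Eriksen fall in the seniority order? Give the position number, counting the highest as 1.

By rank: Quinn, Lindqvist and Drummond (Captain); then Amari and Whitfield (Lieutenant); then Romero, Espinoza, Eriksen and Reyes (Firefighter).
Among Quinn, Lindqvist and Drummond, by date of promotion to current rank (earlier first): Quinn (Dec 15, 1993) before Lindqvist and Drummond (Dec 5, 1996).
Among Lindqvist and Drummond, by total department service (higher first): Lindqvist (16 years) before Drummond (3 years).
Amari and Whitfield both have date of promotion to current rank Jul 24, 2015, so the next rule applies.
Among Amari and Whitfield, by total department service (higher first): Amari (20 years) before Whitfield (3 years).
Romero, Espinoza, Eriksen and Reyes all have date of promotion to current rank Apr 13, 2009, so the next rule applies.
Among Romero, Espinoza, Eriksen and Reyes, by total department service (higher first): Romero (28 years) before Espinoza (27 years) before Eriksen (21 years) before Reyes (7 years).
Order: Quinn, Lindqvist, Drummond, Amari, Whitfield, Romero, Espinoza, Eriksen, Reyes. So position 8.

8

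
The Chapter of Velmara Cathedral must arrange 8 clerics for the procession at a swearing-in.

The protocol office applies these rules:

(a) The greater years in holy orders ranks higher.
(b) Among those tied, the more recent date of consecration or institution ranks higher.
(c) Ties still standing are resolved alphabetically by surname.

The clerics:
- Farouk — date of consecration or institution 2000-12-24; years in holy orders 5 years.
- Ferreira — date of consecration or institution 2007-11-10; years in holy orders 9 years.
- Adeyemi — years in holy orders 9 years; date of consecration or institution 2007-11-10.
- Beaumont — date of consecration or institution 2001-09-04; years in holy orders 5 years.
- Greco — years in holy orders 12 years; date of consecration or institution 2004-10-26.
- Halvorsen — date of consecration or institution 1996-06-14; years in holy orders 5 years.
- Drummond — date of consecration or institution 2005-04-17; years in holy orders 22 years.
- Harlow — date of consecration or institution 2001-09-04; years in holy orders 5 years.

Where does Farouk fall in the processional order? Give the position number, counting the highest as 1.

7

By years in holy orders (higher first): Drummond (22 years); then Greco (12 years); then Adeyemi and Ferreira (both 9 years); then Beaumont, Harlow, Farouk and Halvorsen (each 5 years).
Adeyemi and Ferreira both have date of consecration or institution 2007-11-10, so the next rule applies.
Among Adeyemi and Ferreira, alphabetically by surname: Adeyemi before Ferreira.
Among Beaumont, Harlow, Farouk and Halvorsen, by date of consecration or institution (later first): Beaumont and Harlow (2001-09-04) before Farouk (2000-12-24) before Halvorsen (1996-06-14).
Among Beaumont and Harlow, alphabetically by surname: Beaumont before Harlow.
Order: Drummond, Greco, Adeyemi, Ferreira, Beaumont, Harlow, Farouk, Halvorsen. So position 7.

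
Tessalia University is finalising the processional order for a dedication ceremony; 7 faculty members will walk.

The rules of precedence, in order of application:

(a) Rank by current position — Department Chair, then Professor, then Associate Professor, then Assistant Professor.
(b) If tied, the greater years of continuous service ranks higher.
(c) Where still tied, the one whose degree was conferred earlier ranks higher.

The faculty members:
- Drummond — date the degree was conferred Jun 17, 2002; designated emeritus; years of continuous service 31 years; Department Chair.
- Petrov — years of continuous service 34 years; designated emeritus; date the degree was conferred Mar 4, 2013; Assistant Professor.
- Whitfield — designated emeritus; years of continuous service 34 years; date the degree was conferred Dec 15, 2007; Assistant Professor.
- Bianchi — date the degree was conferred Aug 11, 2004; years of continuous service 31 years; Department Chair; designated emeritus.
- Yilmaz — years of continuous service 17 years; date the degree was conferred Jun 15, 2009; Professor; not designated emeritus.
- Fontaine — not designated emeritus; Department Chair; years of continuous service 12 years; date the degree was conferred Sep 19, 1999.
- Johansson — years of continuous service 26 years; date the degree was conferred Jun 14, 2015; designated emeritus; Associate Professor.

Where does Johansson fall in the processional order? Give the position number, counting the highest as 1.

5

By current position: Drummond, Bianchi and Fontaine (Department Chair); then Yilmaz (Professor); then Johansson (Associate Professor); then Whitfield and Petrov (Assistant Professor).
Among Drummond, Bianchi and Fontaine, by years of continuous service (higher first): Drummond and Bianchi (31 years) before Fontaine (12 years).
Among Drummond and Bianchi, by date the degree was conferred (earlier first): Drummond (Jun 17, 2002) before Bianchi (Aug 11, 2004).
Whitfield and Petrov both have years of continuous service 34 years, so the next rule applies.
Among Whitfield and Petrov, by date the degree was conferred (earlier first): Whitfield (Dec 15, 2007) before Petrov (Mar 4, 2013).
Order: Drummond, Bianchi, Fontaine, Yilmaz, Johansson, Whitfield, Petrov. So position 5.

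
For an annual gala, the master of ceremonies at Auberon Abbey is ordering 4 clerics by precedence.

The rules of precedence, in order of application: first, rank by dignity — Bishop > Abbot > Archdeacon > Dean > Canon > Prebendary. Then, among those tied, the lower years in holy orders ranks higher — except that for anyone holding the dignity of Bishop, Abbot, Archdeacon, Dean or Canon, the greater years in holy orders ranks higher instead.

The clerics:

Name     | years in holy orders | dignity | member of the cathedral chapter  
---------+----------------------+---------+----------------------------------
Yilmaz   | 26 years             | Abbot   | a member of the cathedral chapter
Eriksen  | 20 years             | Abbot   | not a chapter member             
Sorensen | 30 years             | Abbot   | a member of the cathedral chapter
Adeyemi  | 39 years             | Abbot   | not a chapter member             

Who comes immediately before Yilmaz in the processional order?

Sorensen

By dignity: Adeyemi, Sorensen, Yilmaz and Eriksen (Abbot).
Among Adeyemi, Sorensen, Yilmaz and Eriksen, by years in holy orders (higher first) (reversed rule for this group): Adeyemi (39 years) before Sorensen (30 years) before Yilmaz (26 years) before Eriksen (20 years).
Order: Adeyemi, Sorensen, Yilmaz, Eriksen.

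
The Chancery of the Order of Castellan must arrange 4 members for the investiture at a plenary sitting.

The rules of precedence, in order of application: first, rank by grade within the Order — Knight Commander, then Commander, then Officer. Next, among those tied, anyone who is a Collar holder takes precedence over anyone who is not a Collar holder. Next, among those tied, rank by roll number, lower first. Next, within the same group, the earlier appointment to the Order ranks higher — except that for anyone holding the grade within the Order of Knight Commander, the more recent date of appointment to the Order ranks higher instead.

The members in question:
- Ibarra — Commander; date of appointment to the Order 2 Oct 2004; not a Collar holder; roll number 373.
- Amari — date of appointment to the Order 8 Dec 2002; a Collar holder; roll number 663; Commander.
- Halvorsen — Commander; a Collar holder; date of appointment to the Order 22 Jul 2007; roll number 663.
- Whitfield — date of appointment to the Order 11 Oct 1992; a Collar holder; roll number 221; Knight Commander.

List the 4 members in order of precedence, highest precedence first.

Whitfield, Amari, Halvorsen, Ibarra

By grade within the Order: Whitfield (Knight Commander); then Amari, Halvorsen and Ibarra (Commander).
Among Amari, Halvorsen and Ibarra, a Collar holder before not a Collar holder: Amari and Halvorsen (a Collar holder) before Ibarra (not a Collar holder).
Amari and Halvorsen both have roll number 663, so the next rule applies.
Among Amari and Halvorsen, by date of appointment to the Order (earlier first): Amari (8 Dec 2002) before Halvorsen (22 Jul 2007).
Full order: Whitfield, Amari, Halvorsen, Ibarra.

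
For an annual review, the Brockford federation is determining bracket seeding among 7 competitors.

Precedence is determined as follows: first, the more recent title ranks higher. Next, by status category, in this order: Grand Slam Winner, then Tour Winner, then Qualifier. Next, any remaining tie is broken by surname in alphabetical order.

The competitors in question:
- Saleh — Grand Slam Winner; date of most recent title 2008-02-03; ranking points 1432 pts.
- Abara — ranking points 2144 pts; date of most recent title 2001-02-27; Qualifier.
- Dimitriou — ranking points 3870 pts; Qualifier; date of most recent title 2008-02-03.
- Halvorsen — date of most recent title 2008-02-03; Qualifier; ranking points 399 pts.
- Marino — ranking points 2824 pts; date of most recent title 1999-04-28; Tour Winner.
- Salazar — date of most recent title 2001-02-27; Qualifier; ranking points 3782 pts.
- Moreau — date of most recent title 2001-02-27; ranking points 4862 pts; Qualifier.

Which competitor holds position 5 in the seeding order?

By date of most recent title (later first): Saleh, Dimitriou and Halvorsen (each 2008-02-03); then Abara, Moreau and Salazar (each 2001-02-27); then Marino (1999-04-28).
Among Saleh, Dimitriou and Halvorsen, by status category: Saleh (Grand Slam Winner) before Dimitriou and Halvorsen (Qualifier).
Among Dimitriou and Halvorsen, alphabetically by surname: Dimitriou before Halvorsen.
Abara, Moreau and Salazar are each Qualifier, so the next rule applies.
Among Abara, Moreau and Salazar, alphabetically by surname: Abara before Moreau before Salazar.
Order: Saleh, Dimitriou, Halvorsen, Abara, Moreau, Salazar, Marino.

Moreau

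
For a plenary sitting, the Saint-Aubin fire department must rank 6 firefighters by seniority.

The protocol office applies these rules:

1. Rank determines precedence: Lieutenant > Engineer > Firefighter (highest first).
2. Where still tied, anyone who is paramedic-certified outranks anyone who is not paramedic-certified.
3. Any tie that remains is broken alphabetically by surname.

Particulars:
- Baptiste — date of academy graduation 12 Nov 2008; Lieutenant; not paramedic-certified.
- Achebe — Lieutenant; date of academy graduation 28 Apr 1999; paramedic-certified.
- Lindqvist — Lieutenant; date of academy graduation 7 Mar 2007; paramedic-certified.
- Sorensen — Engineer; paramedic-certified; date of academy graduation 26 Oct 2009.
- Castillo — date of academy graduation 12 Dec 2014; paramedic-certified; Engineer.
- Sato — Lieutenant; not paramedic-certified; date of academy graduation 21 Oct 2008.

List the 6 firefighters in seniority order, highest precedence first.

Achebe, Lindqvist, Baptiste, Sato, Castillo, Sorensen

By rank: Achebe, Lindqvist, Baptiste and Sato (Lieutenant); then Castillo and Sorensen (Engineer).
Among Achebe, Lindqvist, Baptiste and Sato, paramedic-certified before not paramedic-certified: Achebe and Lindqvist (paramedic-certified) before Baptiste and Sato (not paramedic-certified).
Among Achebe and Lindqvist, alphabetically by surname: Achebe before Lindqvist.
Among Baptiste and Sato, alphabetically by surname: Baptiste before Sato.
Castillo and Sorensen are each paramedic-certified, so the next rule applies.
Among Castillo and Sorensen, alphabetically by surname: Castillo before Sorensen.
Full order: Achebe, Lindqvist, Baptiste, Sato, Castillo, Sorensen.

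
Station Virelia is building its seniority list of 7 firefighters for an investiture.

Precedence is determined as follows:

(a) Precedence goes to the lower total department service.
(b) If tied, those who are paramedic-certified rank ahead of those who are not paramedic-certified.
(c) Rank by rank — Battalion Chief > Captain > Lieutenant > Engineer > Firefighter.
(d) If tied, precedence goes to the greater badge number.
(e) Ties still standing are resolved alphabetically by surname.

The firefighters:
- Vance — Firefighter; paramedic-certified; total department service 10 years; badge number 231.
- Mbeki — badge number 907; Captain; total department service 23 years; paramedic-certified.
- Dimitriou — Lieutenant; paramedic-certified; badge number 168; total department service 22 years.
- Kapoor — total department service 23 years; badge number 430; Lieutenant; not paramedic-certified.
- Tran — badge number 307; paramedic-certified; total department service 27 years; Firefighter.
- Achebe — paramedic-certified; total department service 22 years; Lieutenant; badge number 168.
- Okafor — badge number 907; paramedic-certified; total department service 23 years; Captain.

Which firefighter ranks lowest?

By total department service (lower first): Vance (10 years); then Achebe and Dimitriou (both 22 years); then Mbeki, Okafor and Kapoor (each 23 years); then Tran (27 years).
Achebe and Dimitriou are each paramedic-certified, so the next rule applies.
Achebe and Dimitriou are each Lieutenant, so the next rule applies.
Achebe and Dimitriou both have badge number 168, so the next rule applies.
Among Achebe and Dimitriou, alphabetically by surname: Achebe before Dimitriou.
Among Mbeki, Okafor and Kapoor, paramedic-certified before not paramedic-certified: Mbeki and Okafor (paramedic-certified) before Kapoor (not paramedic-certified).
Mbeki and Okafor are each Captain, so the next rule applies.
Mbeki and Okafor both have badge number 907, so the next rule applies.
Among Mbeki and Okafor, alphabetically by surname: Mbeki before Okafor.
Order: Vance, Achebe, Dimitriou, Mbeki, Okafor, Kapoor, Tran.

Tran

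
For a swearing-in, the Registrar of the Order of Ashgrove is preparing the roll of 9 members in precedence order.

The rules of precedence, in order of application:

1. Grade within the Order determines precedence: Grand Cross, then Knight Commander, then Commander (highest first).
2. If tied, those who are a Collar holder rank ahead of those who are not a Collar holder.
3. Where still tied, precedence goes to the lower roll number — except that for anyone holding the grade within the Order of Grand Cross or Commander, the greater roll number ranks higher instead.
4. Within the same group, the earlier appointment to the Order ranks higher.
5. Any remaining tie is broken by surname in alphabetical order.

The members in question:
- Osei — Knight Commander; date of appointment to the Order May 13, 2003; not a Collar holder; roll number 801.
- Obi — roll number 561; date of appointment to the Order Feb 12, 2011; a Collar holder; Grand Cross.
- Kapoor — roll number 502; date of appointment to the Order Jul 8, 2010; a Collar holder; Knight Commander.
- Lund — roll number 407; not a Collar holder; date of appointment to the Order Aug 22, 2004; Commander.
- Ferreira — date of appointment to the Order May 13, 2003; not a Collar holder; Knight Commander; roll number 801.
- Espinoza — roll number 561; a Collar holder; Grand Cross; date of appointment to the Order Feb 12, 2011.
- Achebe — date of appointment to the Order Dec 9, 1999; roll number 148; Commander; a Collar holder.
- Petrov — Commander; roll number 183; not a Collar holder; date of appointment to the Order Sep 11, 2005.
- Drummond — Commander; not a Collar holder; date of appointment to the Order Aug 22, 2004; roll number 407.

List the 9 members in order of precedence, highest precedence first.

By grade within the Order: Espinoza and Obi (Grand Cross); then Kapoor, Ferreira and Osei (Knight Commander); then Achebe, Drummond, Lund and Petrov (Commander).
Espinoza and Obi are each a Collar holder, so the next rule applies.
Espinoza and Obi both have roll number 561, so the next rule applies.
Espinoza and Obi both have date of appointment to the Order Feb 12, 2011, so the next rule applies.
Among Espinoza and Obi, alphabetically by surname: Espinoza before Obi.
Among Kapoor, Ferreira and Osei, a Collar holder before not a Collar holder: Kapoor (a Collar holder) before Ferreira and Osei (not a Collar holder).
Ferreira and Osei both have roll number 801, so the next rule applies.
Ferreira and Osei both have date of appointment to the Order May 13, 2003, so the next rule applies.
Among Ferreira and Osei, alphabetically by surname: Ferreira before Osei.
Among Achebe, Drummond, Lund and Petrov, a Collar holder before not a Collar holder: Achebe (a Collar holder) before Drummond, Lund and Petrov (not a Collar holder).
Among Drummond, Lund and Petrov, by roll number (higher first) (reversed rule for this group): Drummond and Lund (407) before Petrov (183).
Drummond and Lund both have date of appointment to the Order Aug 22, 2004, so the next rule applies.
Among Drummond and Lund, alphabetically by surname: Drummond before Lund.
Full order: Espinoza, Obi, Kapoor, Ferreira, Osei, Achebe, Drummond, Lund, Petrov.

Espinoza, Obi, Kapoor, Ferreira, Osei, Achebe, Drummond, Lund, Petrov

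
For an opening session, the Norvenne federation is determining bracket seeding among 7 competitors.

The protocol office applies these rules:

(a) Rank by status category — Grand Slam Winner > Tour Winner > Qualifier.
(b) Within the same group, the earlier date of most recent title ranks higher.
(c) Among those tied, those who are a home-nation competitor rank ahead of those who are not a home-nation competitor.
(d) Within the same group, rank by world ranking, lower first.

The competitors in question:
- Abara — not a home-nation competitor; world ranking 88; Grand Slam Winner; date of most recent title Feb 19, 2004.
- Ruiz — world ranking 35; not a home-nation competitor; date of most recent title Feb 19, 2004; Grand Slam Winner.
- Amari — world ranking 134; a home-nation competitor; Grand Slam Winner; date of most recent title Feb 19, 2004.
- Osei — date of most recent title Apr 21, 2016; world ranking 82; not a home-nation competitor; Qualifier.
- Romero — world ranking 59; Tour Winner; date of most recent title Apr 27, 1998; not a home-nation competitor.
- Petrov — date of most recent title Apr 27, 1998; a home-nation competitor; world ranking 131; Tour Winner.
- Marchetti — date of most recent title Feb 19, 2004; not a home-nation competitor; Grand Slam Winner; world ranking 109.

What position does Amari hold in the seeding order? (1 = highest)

1

By status category: Amari, Ruiz, Abara and Marchetti (Grand Slam Winner); then Petrov and Romero (Tour Winner); then Osei (Qualifier).
Amari, Ruiz, Abara and Marchetti all have date of most recent title Feb 19, 2004, so the next rule applies.
Among Amari, Ruiz, Abara and Marchetti, a home-nation competitor before not a home-nation competitor: Amari (a home-nation competitor) before Ruiz, Abara and Marchetti (not a home-nation competitor).
Among Ruiz, Abara and Marchetti, by world ranking (lower first): Ruiz (35) before Abara (88) before Marchetti (109).
Petrov and Romero both have date of most recent title Apr 27, 1998, so the next rule applies.
Among Petrov and Romero, a home-nation competitor before not a home-nation competitor: Petrov (a home-nation competitor) before Romero (not a home-nation competitor).
Order: Amari, Ruiz, Abara, Marchetti, Petrov, Romero, Osei. So position 1.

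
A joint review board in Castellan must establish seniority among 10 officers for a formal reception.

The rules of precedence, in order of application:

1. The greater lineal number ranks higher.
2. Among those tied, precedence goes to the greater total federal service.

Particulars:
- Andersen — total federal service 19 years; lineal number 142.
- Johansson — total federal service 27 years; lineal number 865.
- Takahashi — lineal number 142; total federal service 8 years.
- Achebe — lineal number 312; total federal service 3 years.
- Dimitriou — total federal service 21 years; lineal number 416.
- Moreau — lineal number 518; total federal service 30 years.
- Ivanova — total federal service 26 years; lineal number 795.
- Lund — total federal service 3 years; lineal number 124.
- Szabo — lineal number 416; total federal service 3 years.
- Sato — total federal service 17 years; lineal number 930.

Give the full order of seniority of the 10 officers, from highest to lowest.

Sato, Johansson, Ivanova, Moreau, Dimitriou, Szabo, Achebe, Andersen, Takahashi, Lund

By lineal number (higher first): Sato (930); then Johansson (865); then Ivanova (795); then Moreau (518); then Dimitriou and Szabo (both 416); then Achebe (312); then Andersen and Takahashi (both 142); then Lund (124).
Among Dimitriou and Szabo, by total federal service (higher first): Dimitriou (21 years) before Szabo (3 years).
Among Andersen and Takahashi, by total federal service (higher first): Andersen (19 years) before Takahashi (8 years).
Full order: Sato, Johansson, Ivanova, Moreau, Dimitriou, Szabo, Achebe, Andersen, Takahashi, Lund.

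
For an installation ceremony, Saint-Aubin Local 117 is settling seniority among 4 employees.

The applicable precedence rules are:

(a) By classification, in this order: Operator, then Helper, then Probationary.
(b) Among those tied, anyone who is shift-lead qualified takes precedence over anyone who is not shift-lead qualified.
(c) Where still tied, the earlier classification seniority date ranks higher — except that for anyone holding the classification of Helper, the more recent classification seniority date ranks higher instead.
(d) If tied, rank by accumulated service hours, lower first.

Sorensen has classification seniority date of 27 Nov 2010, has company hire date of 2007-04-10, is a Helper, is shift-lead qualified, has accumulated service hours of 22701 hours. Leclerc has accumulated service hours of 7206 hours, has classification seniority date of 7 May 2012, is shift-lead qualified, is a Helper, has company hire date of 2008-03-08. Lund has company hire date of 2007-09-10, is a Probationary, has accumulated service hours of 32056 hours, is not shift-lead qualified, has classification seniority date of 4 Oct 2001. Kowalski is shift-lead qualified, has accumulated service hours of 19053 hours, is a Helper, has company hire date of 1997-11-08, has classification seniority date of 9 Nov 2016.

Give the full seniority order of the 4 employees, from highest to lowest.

By classification: Kowalski, Leclerc and Sorensen (Helper); then Lund (Probationary).
Kowalski, Leclerc and Sorensen are each shift-lead qualified, so the next rule applies.
Among Kowalski, Leclerc and Sorensen, by classification seniority date (later first) (reversed rule for this group): Kowalski (9 Nov 2016) before Leclerc (7 May 2012) before Sorensen (27 Nov 2010).
Full order: Kowalski, Leclerc, Sorensen, Lund.

Kowalski, Leclerc, Sorensen, Lund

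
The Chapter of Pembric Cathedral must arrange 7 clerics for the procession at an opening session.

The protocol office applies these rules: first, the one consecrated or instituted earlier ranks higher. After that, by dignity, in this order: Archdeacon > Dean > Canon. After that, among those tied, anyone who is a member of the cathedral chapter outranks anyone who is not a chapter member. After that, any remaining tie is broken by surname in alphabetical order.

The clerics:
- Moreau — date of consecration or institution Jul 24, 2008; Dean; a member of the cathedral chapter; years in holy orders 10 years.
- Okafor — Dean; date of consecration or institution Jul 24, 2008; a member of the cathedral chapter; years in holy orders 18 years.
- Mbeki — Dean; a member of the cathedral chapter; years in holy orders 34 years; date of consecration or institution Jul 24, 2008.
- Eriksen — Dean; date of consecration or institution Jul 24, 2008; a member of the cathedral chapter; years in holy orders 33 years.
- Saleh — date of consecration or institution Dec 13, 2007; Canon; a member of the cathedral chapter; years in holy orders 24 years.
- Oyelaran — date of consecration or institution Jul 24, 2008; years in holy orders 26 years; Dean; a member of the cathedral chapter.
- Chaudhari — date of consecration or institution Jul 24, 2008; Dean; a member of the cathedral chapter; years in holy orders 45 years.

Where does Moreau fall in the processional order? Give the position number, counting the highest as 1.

By date of consecration or institution (earlier first): Saleh (Dec 13, 2007); then Chaudhari, Eriksen, Mbeki, Moreau, Okafor and Oyelaran (each Jul 24, 2008).
Chaudhari, Eriksen, Mbeki, Moreau, Okafor and Oyelaran are each Dean, so the next rule applies.
Chaudhari, Eriksen, Mbeki, Moreau, Okafor and Oyelaran are each a member of the cathedral chapter, so the next rule applies.
Among Chaudhari, Eriksen, Mbeki, Moreau, Okafor and Oyelaran, alphabetically by surname: Chaudhari before Eriksen before Mbeki before Moreau before Okafor before Oyelaran.
Order: Saleh, Chaudhari, Eriksen, Mbeki, Moreau, Okafor, Oyelaran. So position 5.

5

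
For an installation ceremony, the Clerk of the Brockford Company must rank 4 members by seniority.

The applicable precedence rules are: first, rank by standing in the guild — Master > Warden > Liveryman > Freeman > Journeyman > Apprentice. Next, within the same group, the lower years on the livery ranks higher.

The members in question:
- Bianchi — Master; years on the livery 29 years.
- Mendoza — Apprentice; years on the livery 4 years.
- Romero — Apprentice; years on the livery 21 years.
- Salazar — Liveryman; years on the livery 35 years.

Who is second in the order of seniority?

Salazar

By standing in the guild: Bianchi (Master); then Salazar (Liveryman); then Mendoza and Romero (Apprentice).
Among Mendoza and Romero, by years on the livery (lower first): Mendoza (4 years) before Romero (21 years).
Order: Bianchi, Salazar, Mendoza, Romero.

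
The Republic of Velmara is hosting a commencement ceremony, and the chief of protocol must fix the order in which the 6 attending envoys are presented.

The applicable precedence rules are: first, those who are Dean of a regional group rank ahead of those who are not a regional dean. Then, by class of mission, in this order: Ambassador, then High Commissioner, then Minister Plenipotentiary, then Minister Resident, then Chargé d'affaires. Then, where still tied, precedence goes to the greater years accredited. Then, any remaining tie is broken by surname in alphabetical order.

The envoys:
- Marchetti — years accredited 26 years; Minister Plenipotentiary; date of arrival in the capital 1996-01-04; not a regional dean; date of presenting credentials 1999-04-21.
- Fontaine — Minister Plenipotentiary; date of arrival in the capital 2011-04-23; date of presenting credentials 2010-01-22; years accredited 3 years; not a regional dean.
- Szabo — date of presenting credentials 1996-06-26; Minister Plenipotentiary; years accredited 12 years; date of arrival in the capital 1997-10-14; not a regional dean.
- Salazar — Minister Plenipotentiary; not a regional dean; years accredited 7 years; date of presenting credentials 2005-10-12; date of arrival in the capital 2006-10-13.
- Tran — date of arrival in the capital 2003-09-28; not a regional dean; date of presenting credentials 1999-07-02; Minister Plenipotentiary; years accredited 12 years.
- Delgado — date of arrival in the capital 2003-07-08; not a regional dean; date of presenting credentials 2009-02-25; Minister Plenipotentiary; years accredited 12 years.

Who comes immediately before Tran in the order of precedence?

By the first rule: Marchetti, Delgado, Szabo, Tran, Salazar and Fontaine (each not a regional dean).
Marchetti, Delgado, Szabo, Tran, Salazar and Fontaine are each Minister Plenipotentiary, so the next rule applies.
Among Marchetti, Delgado, Szabo, Tran, Salazar and Fontaine, by years accredited (higher first): Marchetti (26 years) before Delgado, Szabo and Tran (12 years) before Salazar (7 years) before Fontaine (3 years).
Among Delgado, Szabo and Tran, alphabetically by surname: Delgado before Szabo before Tran.
Order: Marchetti, Delgado, Szabo, Tran, Salazar, Fontaine.

Szabo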